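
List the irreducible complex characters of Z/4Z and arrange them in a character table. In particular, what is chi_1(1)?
Character table of Z/4Z (irreps indexed chi_0,...,chi_3 with chi_k(m) = zeta_4^(k*m), zeta_4 = exp(2*pi*i/4)):
  irrep \ class  {0} (size 1)  {1} (size 1)  {2} (size 1)  {3} (size 1)
  chi_0          1             1             1             1           
  chi_1          1             I             -1            -I          
  chi_2          1             -1            1             -1          
  chi_3          1             -I            -1            I           

Spot check: chi_1(1) = zeta_4^(1*1) = zeta_4^1 = I.

Working: Z/4Z is abelian, so all 4 irreducible complex representations are 1-dimensional. They are given by chi_k(m) = zeta_4^(k*m) for k = 0,...,3. Row orthogonality: sum_m chi_k(m) conj(chi_l(m)) = 4 * [k = l].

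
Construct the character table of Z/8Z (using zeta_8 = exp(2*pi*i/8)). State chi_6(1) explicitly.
Character table of Z/8Z (irreps indexed chi_0,...,chi_7 with chi_k(m) = zeta_8^(k*m), zeta_8 = exp(2*pi*i/8)):
  irrep \ class  {0} (size 1)  {1} (size 1)    {2} (size 1)  {3} (size 1)    {4} (size 1)  {5} (size 1)    {6} (size 1)  {7} (size 1)  
  chi_0          1             1               1             1               1             1               1             1             
  chi_1          1             exp(I*pi/4)     I             exp(3*I*pi/4)   -1            exp(-3*I*pi/4)  -I            exp(-I*pi/4)  
  chi_2          1             I               -1            -I              1             I               -1            -I            
  chi_3          1             exp(3*I*pi/4)   -I            exp(I*pi/4)     -1            exp(-I*pi/4)    I             exp(-3*I*pi/4)
  chi_4          1             -1              1             -1              1             -1              1             -1            
  chi_5          1             exp(-3*I*pi/4)  I             exp(-I*pi/4)    -1            exp(I*pi/4)     -I            exp(3*I*pi/4) 
  chi_6          1             -I              -1            I               1             -I              -1            I             
  chi_7          1             exp(-I*pi/4)    -I            exp(-3*I*pi/4)  -1            exp(3*I*pi/4)   I             exp(I*pi/4)   

Spot check: chi_6(1) = zeta_8^(6*1) = zeta_8^6 = -I.

Why: Z/8Z is abelian, so all 8 irreducible complex representations are 1-dimensional. They are given by chi_k(m) = zeta_8^(k*m) for k = 0,...,7. Row orthogonality: sum_m chi_k(m) conj(chi_l(m)) = 8 * [k = l].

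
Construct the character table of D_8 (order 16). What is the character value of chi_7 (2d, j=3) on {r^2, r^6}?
Conjugacy classes: {e} of size 1, {r^4} of size 1, {r^1, r^7} of size 2, {r^2, r^6} of size 2, {r^3, r^5} of size 2, {s, sr^2, ...} of size 4, {sr, sr^3, ...} of size 4.
Character table:
  irrep \ class              {e} (size 1)  {r^4} (size 1)  {r^1, r^7} (size 2)  {r^2, r^6} (size 2)  {r^3, r^5} (size 2)  {s, sr^2, ...} (size 4)  {sr, sr^3, ...} (size 4)
  chi_1 (triv)               1             1               1                    1                    1                    1                        1                       
  chi_2 (sign: r->1, s->-1)  1             1               1                    1                    1                    -1                       -1                      
  chi_3 (r->-1, s->1)        1             1               -1                   1                    -1                   1                        -1                      
  chi_4 (r->-1, s->-1)       1             1               -1                   1                    -1                   -1                       1                       
  chi_5 (2d, j=1)            2             -2              sqrt(2)              0                    -sqrt(2)             0                        0                       
  chi_6 (2d, j=2)            2             2               0                    -2                   0                    0                        0                       
  chi_7 (2d, j=3)            2             -2              -sqrt(2)             0                    sqrt(2)              0                        0                       

Spot check: chi_7 (2d, j=3) on {r^2, r^6} = 0.

Justification: D_8 has order 2*8 = 16 with 7 conjugacy classes, hence 7 irreducibles. Sum of squared dims 1 + 1 + 1 + 1 + 4 + 4 + 4 = 16 = |G|. Linear characters come from the abelianisation; the 2-dimensional irreps have character r^k -> 2*cos(2*pi*j*k/8), reflections -> 0.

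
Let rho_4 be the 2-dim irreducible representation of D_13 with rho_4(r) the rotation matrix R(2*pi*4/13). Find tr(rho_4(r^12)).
chi_{rho_4}(r^12) = 2*cos(2*pi*4*12/13) = -2*cos(5*pi/13)

rho_4(r^12) is rotation by angle 2*pi*4*12/13, whose trace is 2*cos(2*pi*4*12/13) = -2*cos(5*pi/13).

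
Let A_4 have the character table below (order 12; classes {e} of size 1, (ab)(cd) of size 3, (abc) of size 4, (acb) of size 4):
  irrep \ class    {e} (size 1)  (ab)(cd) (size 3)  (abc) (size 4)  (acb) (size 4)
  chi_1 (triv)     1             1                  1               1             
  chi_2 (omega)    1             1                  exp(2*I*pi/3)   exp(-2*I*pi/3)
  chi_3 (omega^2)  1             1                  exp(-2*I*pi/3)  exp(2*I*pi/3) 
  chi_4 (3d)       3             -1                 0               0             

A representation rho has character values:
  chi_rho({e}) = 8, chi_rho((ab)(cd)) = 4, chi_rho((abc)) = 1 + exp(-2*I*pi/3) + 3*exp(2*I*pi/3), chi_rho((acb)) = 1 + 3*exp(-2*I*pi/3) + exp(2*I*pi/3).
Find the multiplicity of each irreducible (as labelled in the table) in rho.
Multiplicities: chi_1: 1, chi_2: 3, chi_3: 1, chi_4: 1.

Working: Use <chi_rho, chi> = (1/|G|) sum_C |C| * chi_rho(C) * conj(chi(C)) with |G| = 12 for each irreducible chi in the table:
  <chi_rho, chi_1> = (1/12)[1*(8)*conj(1) + 3*(4)*conj(1) + 4*(1 + exp(-2*I*pi/3) + 3*exp(2*I*pi/3))*conj(1) + 4*(1 + 3*exp(-2*I*pi/3) + exp(2*I*pi/3))*conj(1)]
      = (1/12)[(8) + (12) + (4 + 4*exp(-2*I*pi/3) + 12*exp(2*I*pi/3)) + (4 + 12*exp(-2*I*pi/3) + 4*exp(2*I*pi/3))] = 12/12 = 1
  <chi_rho, chi_2> = (1/12)[1*(8)*conj(1) + 3*(4)*conj(1) + 4*(1 + exp(-2*I*pi/3) + 3*exp(2*I*pi/3))*conj(exp(2*I*pi/3)) + 4*(1 + 3*exp(-2*I*pi/3) + exp(2*I*pi/3))*conj(exp(-2*I*pi/3))]
      = (1/12)[(8) + (12) + (8) + (8)] = 36/12 = 3
  <chi_rho, chi_3> = (1/12)[1*(8)*conj(1) + 3*(4)*conj(1) + 4*(1 + exp(-2*I*pi/3) + 3*exp(2*I*pi/3))*conj(exp(-2*I*pi/3)) + 4*(1 + 3*exp(-2*I*pi/3) + exp(2*I*pi/3))*conj(exp(2*I*pi/3))]
      = (1/12)[(8) + (12) + (4 + 12*exp(-2*I*pi/3) + 4*exp(2*I*pi/3)) + (4 + 4*exp(-2*I*pi/3) + 12*exp(2*I*pi/3))] = 12/12 = 1
  <chi_rho, chi_4> = (1/12)[1*(8)*conj(3) + 3*(4)*conj(-1) + 4*(1 + exp(-2*I*pi/3) + 3*exp(2*I*pi/3))*conj(0) + 4*(1 + 3*exp(-2*I*pi/3) + exp(2*I*pi/3))*conj(0)]
      = (1/12)[(24) + (-12) + (0) + (0)] = 12/12 = 1
(Exp terms are combined using exp(i*s)*conj(exp(i*t)) = exp(i*(s-t)), and sums of them are collapsed using the identity that for every m > 1 the m distinct m-th roots of unity sum to 0, e.g. 1 + exp(2*I*pi/3) + exp(-2*I*pi/3) = 0.)
Dimension check: dim(rho) = sum (mult * dim) = 1*1 + 3*1 + 1*1 + 1*3 = 8 = chi_rho(e) = 8.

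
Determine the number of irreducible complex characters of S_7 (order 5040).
15

Why: The number of irreducible complex representations of a finite group equals its number of conjugacy classes. Conjugacy classes in S_7 correspond to cycle types, i.e. partitions of 7; there are p(7) = 15 of them, so S_7 (order 5040) has exactly 15 irreducible complex representations.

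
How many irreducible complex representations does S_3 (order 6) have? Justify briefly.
3

Argument: The number of irreducible complex representations of a finite group equals its number of conjugacy classes. Conjugacy classes in S_3 correspond to cycle types, i.e. partitions of 3; there are p(3) = 3 of them, so S_3 (order 6) has exactly 3 irreducible complex representations.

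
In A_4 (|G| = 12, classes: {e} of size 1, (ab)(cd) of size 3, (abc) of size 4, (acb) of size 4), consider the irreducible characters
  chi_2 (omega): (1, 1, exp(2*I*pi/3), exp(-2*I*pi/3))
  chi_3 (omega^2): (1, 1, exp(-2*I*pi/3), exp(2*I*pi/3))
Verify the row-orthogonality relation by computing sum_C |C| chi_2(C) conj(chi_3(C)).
Sum = 0; so <chi_2, chi_3> = 0 (distinct irreducibles are orthogonal).

Compute term by term over conjugacy classes (|C| * chi_2(C) * conj(chi_3(C))):
  1*(1)*conj(1) + 3*(1)*conj(1) + 4*(exp(2*I*pi/3))*conj(exp(-2*I*pi/3)) + 4*(exp(-2*I*pi/3))*conj(exp(2*I*pi/3))
  = (1) + (3) + (4*exp(-2*I*pi/3)) + (4*exp(2*I*pi/3))
  = 0.
(Exp terms are combined using exp(i*s)*conj(exp(i*t)) = exp(i*(s-t)), and sums of them are collapsed using the identity that for every m > 1 the m distinct m-th roots of unity sum to 0, e.g. 1 + exp(2*I*pi/3) + exp(-2*I*pi/3) = 0.)
Dividing by |G| = 12 gives 0/12 = 0, matching the row-orthogonality relation <chi_2, chi_3> = [chi_2 = chi_3].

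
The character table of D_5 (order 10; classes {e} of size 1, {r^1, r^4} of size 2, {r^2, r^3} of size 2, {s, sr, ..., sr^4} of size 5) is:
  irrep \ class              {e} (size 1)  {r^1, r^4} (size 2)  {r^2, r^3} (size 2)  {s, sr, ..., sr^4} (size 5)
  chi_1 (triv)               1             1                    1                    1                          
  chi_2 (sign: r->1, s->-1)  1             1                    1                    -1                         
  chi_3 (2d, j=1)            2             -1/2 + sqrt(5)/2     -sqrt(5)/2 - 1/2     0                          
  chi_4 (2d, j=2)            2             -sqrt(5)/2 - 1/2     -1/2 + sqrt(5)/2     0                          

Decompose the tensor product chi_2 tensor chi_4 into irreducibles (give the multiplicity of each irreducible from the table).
chi_2 tensor chi_4 = chi_4 (all other irreducibles have multiplicity 0).

Argument: The character of a tensor product is the pointwise product (chi_2 * chi_4)(C) = chi_2(C) * chi_4(C):
  {e}: (1)*(2), {r^1, r^4}: (1)*(-sqrt(5)/2 - 1/2), {r^2, r^3}: (1)*(-1/2 + sqrt(5)/2), {s, sr, ..., sr^4}: (-1)*(0)
so (chi_2 * chi_4) takes values
  {e} -> 2, {r^1, r^4} -> -sqrt(5)/2 - 1/2, {r^2, r^3} -> -1/2 + sqrt(5)/2, {s, sr, ..., sr^4} -> 0.
Now take the inner product of this character with each irreducible chi from the table, <chi_2*chi_4, chi> = (1/10) sum_C |C| (chi_2*chi_4)(C) conj(chi(C)):
  <chi_2*chi_4, chi_1> = (1/10)[1*(2)*conj(1) + 2*(-sqrt(5)/2 - 1/2)*conj(1) + 2*(-1/2 + sqrt(5)/2)*conj(1) + 5*(0)*conj(1)]
      = (1/10)[(2) + (-sqrt(5) - 1) + (-1 + sqrt(5)) + (0)] = 0/10 = 0
  <chi_2*chi_4, chi_2> = (1/10)[1*(2)*conj(1) + 2*(-sqrt(5)/2 - 1/2)*conj(1) + 2*(-1/2 + sqrt(5)/2)*conj(1) + 5*(0)*conj(-1)]
      = (1/10)[(2) + (-sqrt(5) - 1) + (-1 + sqrt(5)) + (0)] = 0/10 = 0
  <chi_2*chi_4, chi_3> = (1/10)[1*(2)*conj(2) + 2*(-sqrt(5)/2 - 1/2)*conj(-1/2 + sqrt(5)/2) + 2*(-1/2 + sqrt(5)/2)*conj(-sqrt(5)/2 - 1/2) + 5*(0)*conj(0)]
      = (1/10)[(4) + (-2) + (-2) + (0)] = 0/10 = 0
  <chi_2*chi_4, chi_4> = (1/10)[1*(2)*conj(2) + 2*(-sqrt(5)/2 - 1/2)*conj(-sqrt(5)/2 - 1/2) + 2*(-1/2 + sqrt(5)/2)*conj(-1/2 + sqrt(5)/2) + 5*(0)*conj(0)]
      = (1/10)[(4) + (sqrt(5) + 3) + (3 - sqrt(5)) + (0)] = 10/10 = 1
Hence the multiplicities are chi_4: 1. Dimension check: dim(chi_2)*dim(chi_4) = 1*2 = 2 and sum (mult * dim) = 1*2 = 2.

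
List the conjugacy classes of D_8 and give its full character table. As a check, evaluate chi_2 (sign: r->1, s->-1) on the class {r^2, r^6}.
Conjugacy classes: {e} of size 1, {r^4} of size 1, {r^1, r^7} of size 2, {r^2, r^6} of size 2, {r^3, r^5} of size 2, {s, sr^2, ...} of size 4, {sr, sr^3, ...} of size 4.
Character table:
  irrep \ class              {e} (size 1)  {r^4} (size 1)  {r^1, r^7} (size 2)  {r^2, r^6} (size 2)  {r^3, r^5} (size 2)  {s, sr^2, ...} (size 4)  {sr, sr^3, ...} (size 4)
  chi_1 (triv)               1             1               1                    1                    1                    1                        1                       
  chi_2 (sign: r->1, s->-1)  1             1               1                    1                    1                    -1                       -1                      
  chi_3 (r->-1, s->1)        1             1               -1                   1                    -1                   1                        -1                      
  chi_4 (r->-1, s->-1)       1             1               -1                   1                    -1                   -1                       1                       
  chi_5 (2d, j=1)            2             -2              sqrt(2)              0                    -sqrt(2)             0                        0                       
  chi_6 (2d, j=2)            2             2               0                    -2                   0                    0                        0                       
  chi_7 (2d, j=3)            2             -2              -sqrt(2)             0                    sqrt(2)              0                        0                       

Spot check: chi_2 (sign: r->1, s->-1) on {r^2, r^6} = 1.

D_8 has order 2*8 = 16 with 7 conjugacy classes, hence 7 irreducibles. Sum of squared dims 1 + 1 + 1 + 1 + 4 + 4 + 4 = 16 = |G|. Linear characters come from the abelianisation; the 2-dimensional irreps have character r^k -> 2*cos(2*pi*j*k/8), reflections -> 0.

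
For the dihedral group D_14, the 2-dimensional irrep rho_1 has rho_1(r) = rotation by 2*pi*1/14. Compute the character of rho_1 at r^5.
chi_{rho_1}(r^5) = 2*cos(2*pi*1*5/14) = -2*cos(2*pi/7)

Why: rho_1(r^5) is rotation by angle 2*pi*1*5/14, whose trace is 2*cos(2*pi*1*5/14) = -2*cos(2*pi/7).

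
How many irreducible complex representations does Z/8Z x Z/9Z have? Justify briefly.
72

The number of irreducible complex representations of a finite group equals its number of conjugacy classes. Z/8Z x Z/9Z is abelian of order 72, so every element is its own conjugacy class: 72 classes, so Z/8Z x Z/9Z (order 72) has exactly 72 irreducible complex representations.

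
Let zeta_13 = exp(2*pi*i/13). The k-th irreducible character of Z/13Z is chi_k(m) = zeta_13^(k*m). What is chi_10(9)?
chi_10(9) = zeta_13^90 = exp(-2*I*pi/13)

Argument: chi_10(9) = zeta_13^(10*9) = zeta_13^90. Since zeta_13^13 = 1, this equals zeta_13^12 = exp(2*pi*i*12/13) = exp(-2*I*pi/13).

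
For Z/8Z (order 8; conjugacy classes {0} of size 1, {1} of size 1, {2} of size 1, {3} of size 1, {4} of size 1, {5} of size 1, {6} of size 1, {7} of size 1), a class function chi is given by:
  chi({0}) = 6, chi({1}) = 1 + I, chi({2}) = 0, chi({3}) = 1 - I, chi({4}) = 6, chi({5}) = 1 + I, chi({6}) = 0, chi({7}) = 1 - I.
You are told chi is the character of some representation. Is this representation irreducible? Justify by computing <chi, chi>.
Not irreducible (reducible): <chi, chi> = 10 > 1.

Justification: <chi, chi> = (1/|G|) sum_C |C| * |chi(C)|^2 = (1/8)[1*|6|^2 + 1*|1 + I|^2 + 1*|0|^2 + 1*|1 - I|^2 + 1*|6|^2 + 1*|1 + I|^2 + 1*|0|^2 + 1*|1 - I|^2]
  = (1/8)[(36) + (2) + (0) + (2) + (36) + (2) + (0) + (2)] = 80/8 = 10.
(Exp terms are combined using exp(i*s)*conj(exp(i*t)) = exp(i*(s-t)), and sums of them are collapsed using the identity that for every m > 1 the m distinct m-th roots of unity sum to 0, e.g. 1 + exp(2*I*pi/3) + exp(-2*I*pi/3) = 0.)
A character is irreducible iff <chi, chi> = 1, so this representation is reducible.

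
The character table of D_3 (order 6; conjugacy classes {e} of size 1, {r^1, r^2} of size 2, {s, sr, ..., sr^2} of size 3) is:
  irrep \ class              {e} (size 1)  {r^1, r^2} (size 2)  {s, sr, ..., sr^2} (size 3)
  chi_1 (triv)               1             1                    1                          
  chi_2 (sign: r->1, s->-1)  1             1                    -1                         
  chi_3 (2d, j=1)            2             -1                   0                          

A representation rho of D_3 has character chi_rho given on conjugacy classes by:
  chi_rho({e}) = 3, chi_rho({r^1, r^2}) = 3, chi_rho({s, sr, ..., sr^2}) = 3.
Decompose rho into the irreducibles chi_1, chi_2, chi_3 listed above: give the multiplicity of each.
Multiplicities: chi_1: 3, chi_2: 0, chi_3: 0.

Argument: Use <chi_rho, chi> = (1/|G|) sum_C |C| * chi_rho(C) * conj(chi(C)) with |G| = 6 for each irreducible chi in the table:
  <chi_rho, chi_1> = (1/6)[1*(3)*conj(1) + 2*(3)*conj(1) + 3*(3)*conj(1)]
      = (1/6)[(3) + (6) + (9)] = 18/6 = 3
  <chi_rho, chi_2> = (1/6)[1*(3)*conj(1) + 2*(3)*conj(1) + 3*(3)*conj(-1)]
      = (1/6)[(3) + (6) + (-9)] = 0/6 = 0
  <chi_rho, chi_3> = (1/6)[1*(3)*conj(2) + 2*(3)*conj(-1) + 3*(3)*conj(0)]
      = (1/6)[(6) + (-6) + (0)] = 0/6 = 0
Dimension check: dim(rho) = sum (mult * dim) = 3*1 + 0*1 + 0*2 = 3 = chi_rho(e) = 3.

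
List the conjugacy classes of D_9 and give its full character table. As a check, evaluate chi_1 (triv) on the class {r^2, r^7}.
Conjugacy classes: {e} of size 1, {r^1, r^8} of size 2, {r^2, r^7} of size 2, {r^3, r^6} of size 2, {r^4, r^5} of size 2, {s, sr, ..., sr^8} of size 9.
Character table:
  irrep \ class              {e} (size 1)  {r^1, r^8} (size 2)  {r^2, r^7} (size 2)  {r^3, r^6} (size 2)  {r^4, r^5} (size 2)  {s, sr, ..., sr^8} (size 9)
  chi_1 (triv)               1             1                    1                    1                    1                    1                          
  chi_2 (sign: r->1, s->-1)  1             1                    1                    1                    1                    -1                         
  chi_3 (2d, j=1)            2             2*cos(2*pi/9)        2*cos(4*pi/9)        -1                   -2*cos(pi/9)         0                          
  chi_4 (2d, j=2)            2             2*cos(4*pi/9)        -2*cos(pi/9)         -1                   2*cos(2*pi/9)        0                          
  chi_5 (2d, j=3)            2             -1                   -1                   2                    -1                   0                          
  chi_6 (2d, j=4)            2             -2*cos(pi/9)         2*cos(2*pi/9)        -1                   2*cos(4*pi/9)        0                          

Spot check: chi_1 (triv) on {r^2, r^7} = 1.

D_9 has order 2*9 = 18 with 6 conjugacy classes, hence 6 irreducibles. Sum of squared dims 1 + 1 + 4 + 4 + 4 + 4 = 18 = |G|. Linear characters come from the abelianisation; the 2-dimensional irreps have character r^k -> 2*cos(2*pi*j*k/9), reflections -> 0.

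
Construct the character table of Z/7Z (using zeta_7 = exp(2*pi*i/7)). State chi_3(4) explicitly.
Character table of Z/7Z (irreps indexed chi_0,...,chi_6 with chi_k(m) = zeta_7^(k*m), zeta_7 = exp(2*pi*i/7)):
  irrep \ class  {0} (size 1)  {1} (size 1)    {2} (size 1)    {3} (size 1)    {4} (size 1)    {5} (size 1)    {6} (size 1)  
  chi_0          1             1               1               1               1               1               1             
  chi_1          1             exp(2*I*pi/7)   exp(4*I*pi/7)   exp(6*I*pi/7)   exp(-6*I*pi/7)  exp(-4*I*pi/7)  exp(-2*I*pi/7)
  chi_2          1             exp(4*I*pi/7)   exp(-6*I*pi/7)  exp(-2*I*pi/7)  exp(2*I*pi/7)   exp(6*I*pi/7)   exp(-4*I*pi/7)
  chi_3          1             exp(6*I*pi/7)   exp(-2*I*pi/7)  exp(4*I*pi/7)   exp(-4*I*pi/7)  exp(2*I*pi/7)   exp(-6*I*pi/7)
  chi_4          1             exp(-6*I*pi/7)  exp(2*I*pi/7)   exp(-4*I*pi/7)  exp(4*I*pi/7)   exp(-2*I*pi/7)  exp(6*I*pi/7) 
  chi_5          1             exp(-4*I*pi/7)  exp(6*I*pi/7)   exp(2*I*pi/7)   exp(-2*I*pi/7)  exp(-6*I*pi/7)  exp(4*I*pi/7) 
  chi_6          1             exp(-2*I*pi/7)  exp(-4*I*pi/7)  exp(-6*I*pi/7)  exp(6*I*pi/7)   exp(4*I*pi/7)   exp(2*I*pi/7) 

Spot check: chi_3(4) = zeta_7^(3*4) = zeta_7^12 = exp(-4*I*pi/7).

Working: Z/7Z is abelian, so all 7 irreducible complex representations are 1-dimensional. They are given by chi_k(m) = zeta_7^(k*m) for k = 0,...,6. Row orthogonality: sum_m chi_k(m) conj(chi_l(m)) = 7 * [k = l].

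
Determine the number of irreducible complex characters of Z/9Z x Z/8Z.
72

Justification: The number of irreducible complex representations of a finite group equals its number of conjugacy classes. Z/9Z x Z/8Z is abelian of order 72, so every element is its own conjugacy class: 72 classes, so Z/9Z x Z/8Z (order 72) has exactly 72 irreducible complex representations.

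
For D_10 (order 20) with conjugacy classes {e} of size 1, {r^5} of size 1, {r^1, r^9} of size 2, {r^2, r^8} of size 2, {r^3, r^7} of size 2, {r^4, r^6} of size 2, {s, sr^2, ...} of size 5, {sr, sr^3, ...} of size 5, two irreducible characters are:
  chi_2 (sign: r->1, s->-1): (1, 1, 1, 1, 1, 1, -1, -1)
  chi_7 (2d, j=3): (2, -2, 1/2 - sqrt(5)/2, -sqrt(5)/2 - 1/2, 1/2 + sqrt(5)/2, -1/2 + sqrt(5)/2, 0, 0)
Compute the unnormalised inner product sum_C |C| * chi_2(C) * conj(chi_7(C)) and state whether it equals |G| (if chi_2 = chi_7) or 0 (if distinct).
Sum = 0; so <chi_2, chi_7> = 0 (distinct irreducibles are orthogonal).

Reasoning: Compute term by term over conjugacy classes (|C| * chi_2(C) * conj(chi_7(C))):
  1*(1)*conj(2) + 1*(1)*conj(-2) + 2*(1)*conj(1/2 - sqrt(5)/2) + 2*(1)*conj(-sqrt(5)/2 - 1/2) + 2*(1)*conj(1/2 + sqrt(5)/2) + 2*(1)*conj(-1/2 + sqrt(5)/2) + 5*(-1)*conj(0) + 5*(-1)*conj(0)
  = (2) + (-2) + (1 - sqrt(5)) + (-sqrt(5) - 1) + (1 + sqrt(5)) + (-1 + sqrt(5)) + (0) + (0)
  = 0.
Dividing by |G| = 20 gives 0/20 = 0, matching the row-orthogonality relation <chi_2, chi_7> = [chi_2 = chi_7].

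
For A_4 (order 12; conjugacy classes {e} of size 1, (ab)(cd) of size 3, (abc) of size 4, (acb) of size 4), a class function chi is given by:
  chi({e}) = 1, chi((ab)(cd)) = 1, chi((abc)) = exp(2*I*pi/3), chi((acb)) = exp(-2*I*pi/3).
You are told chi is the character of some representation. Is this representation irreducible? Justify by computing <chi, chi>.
Irreducible: <chi, chi> = 1.

Solution. <chi, chi> = (1/|G|) sum_C |C| * |chi(C)|^2 = (1/12)[1*|1|^2 + 3*|1|^2 + 4*|exp(2*I*pi/3)|^2 + 4*|exp(-2*I*pi/3)|^2]
  = (1/12)[(1) + (3) + (4) + (4)] = 12/12 = 1.
(Exp terms are combined using exp(i*s)*conj(exp(i*t)) = exp(i*(s-t)), and sums of them are collapsed using the identity that for every m > 1 the m distinct m-th roots of unity sum to 0, e.g. 1 + exp(2*I*pi/3) + exp(-2*I*pi/3) = 0.)
A character is irreducible iff <chi, chi> = 1, so this representation is irreducible.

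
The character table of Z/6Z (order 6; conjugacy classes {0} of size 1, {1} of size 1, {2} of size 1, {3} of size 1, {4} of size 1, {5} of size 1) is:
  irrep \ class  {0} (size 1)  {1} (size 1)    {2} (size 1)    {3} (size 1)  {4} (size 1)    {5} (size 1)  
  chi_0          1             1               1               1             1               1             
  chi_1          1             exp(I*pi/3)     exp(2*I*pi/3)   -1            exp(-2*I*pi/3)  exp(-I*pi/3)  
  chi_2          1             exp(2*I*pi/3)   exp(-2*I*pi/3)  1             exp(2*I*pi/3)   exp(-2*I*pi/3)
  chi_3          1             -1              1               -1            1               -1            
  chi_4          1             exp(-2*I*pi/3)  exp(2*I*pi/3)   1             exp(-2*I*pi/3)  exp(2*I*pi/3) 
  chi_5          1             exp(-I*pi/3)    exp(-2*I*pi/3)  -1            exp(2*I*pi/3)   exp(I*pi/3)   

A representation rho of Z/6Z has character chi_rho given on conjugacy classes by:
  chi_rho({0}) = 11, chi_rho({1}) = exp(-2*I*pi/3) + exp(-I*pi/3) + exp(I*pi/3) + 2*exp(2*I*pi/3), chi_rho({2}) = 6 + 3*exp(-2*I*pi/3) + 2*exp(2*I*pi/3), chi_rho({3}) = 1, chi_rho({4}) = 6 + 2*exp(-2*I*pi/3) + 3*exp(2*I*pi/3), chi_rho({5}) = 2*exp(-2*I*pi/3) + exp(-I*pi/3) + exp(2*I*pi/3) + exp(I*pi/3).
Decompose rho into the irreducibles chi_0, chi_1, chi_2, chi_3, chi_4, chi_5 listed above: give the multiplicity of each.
Multiplicities: chi_0: 3, chi_1: 1, chi_2: 2, chi_3: 3, chi_4: 1, chi_5: 1.

Working: Use <chi_rho, chi> = (1/|G|) sum_C |C| * chi_rho(C) * conj(chi(C)) with |G| = 6 for each irreducible chi in the table:
  <chi_rho, chi_0> = (1/6)[1*(11)*conj(1) + 1*(exp(-2*I*pi/3) + exp(-I*pi/3) + exp(I*pi/3) + 2*exp(2*I*pi/3))*conj(1) + 1*(6 + 3*exp(-2*I*pi/3) + 2*exp(2*I*pi/3))*conj(1) + 1*(1)*conj(1) + 1*(6 + 2*exp(-2*I*pi/3) + 3*exp(2*I*pi/3))*conj(1) + 1*(2*exp(-2*I*pi/3) + exp(-I*pi/3) + exp(2*I*pi/3) + exp(I*pi/3))*conj(1)]
      = (1/6)[(11) + (exp(-2*I*pi/3) + exp(-I*pi/3) + exp(I*pi/3) + 2*exp(2*I*pi/3)) + (6 + 3*exp(-2*I*pi/3) + 2*exp(2*I*pi/3)) + (1) + (6 + 2*exp(-2*I*pi/3) + 3*exp(2*I*pi/3)) + (2*exp(-2*I*pi/3) + exp(-I*pi/3) + exp(2*I*pi/3) + exp(I*pi/3))] = 18/6 = 3
  <chi_rho, chi_1> = (1/6)[1*(11)*conj(1) + 1*(exp(-2*I*pi/3) + exp(-I*pi/3) + exp(I*pi/3) + 2*exp(2*I*pi/3))*conj(exp(I*pi/3)) + 1*(6 + 3*exp(-2*I*pi/3) + 2*exp(2*I*pi/3))*conj(exp(2*I*pi/3)) + 1*(1)*conj(-1) + 1*(6 + 2*exp(-2*I*pi/3) + 3*exp(2*I*pi/3))*conj(exp(-2*I*pi/3)) + 1*(2*exp(-2*I*pi/3) + exp(-I*pi/3) + exp(2*I*pi/3) + exp(I*pi/3))*conj(exp(-I*pi/3))]
      = (1/6)[(11) + (exp(-2*I*pi/3) + 2*exp(I*pi/3)) + (2 + 6*exp(-2*I*pi/3) + 3*exp(2*I*pi/3)) + (-1) + (2 + 3*exp(-2*I*pi/3) + 6*exp(2*I*pi/3)) + (2*exp(-I*pi/3) + exp(2*I*pi/3))] = 6/6 = 1
  <chi_rho, chi_2> = (1/6)[1*(11)*conj(1) + 1*(exp(-2*I*pi/3) + exp(-I*pi/3) + exp(I*pi/3) + 2*exp(2*I*pi/3))*conj(exp(2*I*pi/3)) + 1*(6 + 3*exp(-2*I*pi/3) + 2*exp(2*I*pi/3))*conj(exp(-2*I*pi/3)) + 1*(1)*conj(1) + 1*(6 + 2*exp(-2*I*pi/3) + 3*exp(2*I*pi/3))*conj(exp(2*I*pi/3)) + 1*(2*exp(-2*I*pi/3) + exp(-I*pi/3) + exp(2*I*pi/3) + exp(I*pi/3))*conj(exp(-2*I*pi/3))]
      = (1/6)[(11) + (1) + (3 + 2*exp(-2*I*pi/3) + 6*exp(2*I*pi/3)) + (1) + (3 + 6*exp(-2*I*pi/3) + 2*exp(2*I*pi/3)) + (1)] = 12/6 = 2
  <chi_rho, chi_3> = (1/6)[1*(11)*conj(1) + 1*(exp(-2*I*pi/3) + exp(-I*pi/3) + exp(I*pi/3) + 2*exp(2*I*pi/3))*conj(-1) + 1*(6 + 3*exp(-2*I*pi/3) + 2*exp(2*I*pi/3))*conj(1) + 1*(1)*conj(-1) + 1*(6 + 2*exp(-2*I*pi/3) + 3*exp(2*I*pi/3))*conj(1) + 1*(2*exp(-2*I*pi/3) + exp(-I*pi/3) + exp(2*I*pi/3) + exp(I*pi/3))*conj(-1)]
      = (1/6)[(11) + (-2*exp(2*I*pi/3) - exp(I*pi/3) - exp(-I*pi/3) - exp(-2*I*pi/3)) + (6 + 3*exp(-2*I*pi/3) + 2*exp(2*I*pi/3)) + (-1) + (6 + 2*exp(-2*I*pi/3) + 3*exp(2*I*pi/3)) + (-exp(I*pi/3) - exp(2*I*pi/3) - exp(-I*pi/3) - 2*exp(-2*I*pi/3))] = 18/6 = 3
  <chi_rho, chi_4> = (1/6)[1*(11)*conj(1) + 1*(exp(-2*I*pi/3) + exp(-I*pi/3) + exp(I*pi/3) + 2*exp(2*I*pi/3))*conj(exp(-2*I*pi/3)) + 1*(6 + 3*exp(-2*I*pi/3) + 2*exp(2*I*pi/3))*conj(exp(2*I*pi/3)) + 1*(1)*conj(1) + 1*(6 + 2*exp(-2*I*pi/3) + 3*exp(2*I*pi/3))*conj(exp(-2*I*pi/3)) + 1*(2*exp(-2*I*pi/3) + exp(-I*pi/3) + exp(2*I*pi/3) + exp(I*pi/3))*conj(exp(2*I*pi/3))]
      = (1/6)[(11) + (2*exp(-2*I*pi/3) + exp(I*pi/3)) + (2 + 6*exp(-2*I*pi/3) + 3*exp(2*I*pi/3)) + (1) + (2 + 3*exp(-2*I*pi/3) + 6*exp(2*I*pi/3)) + (exp(-I*pi/3) + 2*exp(2*I*pi/3))] = 6/6 = 1
  <chi_rho, chi_5> = (1/6)[1*(11)*conj(1) + 1*(exp(-2*I*pi/3) + exp(-I*pi/3) + exp(I*pi/3) + 2*exp(2*I*pi/3))*conj(exp(-I*pi/3)) + 1*(6 + 3*exp(-2*I*pi/3) + 2*exp(2*I*pi/3))*conj(exp(-2*I*pi/3)) + 1*(1)*conj(-1) + 1*(6 + 2*exp(-2*I*pi/3) + 3*exp(2*I*pi/3))*conj(exp(2*I*pi/3)) + 1*(2*exp(-2*I*pi/3) + exp(-I*pi/3) + exp(2*I*pi/3) + exp(I*pi/3))*conj(exp(I*pi/3))]
      = (1/6)[(11) + (-1) + (3 + 2*exp(-2*I*pi/3) + 6*exp(2*I*pi/3)) + (-1) + (3 + 6*exp(-2*I*pi/3) + 2*exp(2*I*pi/3)) + (-1)] = 6/6 = 1
(Exp terms are combined using exp(i*s)*conj(exp(i*t)) = exp(i*(s-t)), and sums of them are collapsed using the identity that for every m > 1 the m distinct m-th roots of unity sum to 0, e.g. 1 + exp(2*I*pi/3) + exp(-2*I*pi/3) = 0.)
Dimension check: dim(rho) = sum (mult * dim) = 3*1 + 1*1 + 2*1 + 3*1 + 1*1 + 1*1 = 11 = chi_rho(e) = 11.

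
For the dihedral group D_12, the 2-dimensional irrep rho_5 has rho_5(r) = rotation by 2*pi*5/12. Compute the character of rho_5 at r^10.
chi_{rho_5}(r^10) = 2*cos(2*pi*5*10/12) = 1

Justification: rho_5(r^10) is rotation by angle 2*pi*5*10/12, whose trace is 2*cos(2*pi*5*10/12) = 1.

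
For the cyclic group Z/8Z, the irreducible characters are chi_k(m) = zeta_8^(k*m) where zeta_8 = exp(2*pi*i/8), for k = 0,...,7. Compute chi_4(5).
chi_4(5) = zeta_8^20 = -1

Derivation: chi_4(5) = zeta_8^(4*5) = zeta_8^20. Since zeta_8^8 = 1, this equals zeta_8^4 = exp(2*pi*i*4/8) = -1.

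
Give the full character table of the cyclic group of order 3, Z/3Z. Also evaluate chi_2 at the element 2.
Character table of Z/3Z (irreps indexed chi_0,...,chi_2 with chi_k(m) = zeta_3^(k*m), zeta_3 = exp(2*pi*i/3)):
  irrep \ class  {0} (size 1)  {1} (size 1)    {2} (size 1)  
  chi_0          1             1               1             
  chi_1          1             exp(2*I*pi/3)   exp(-2*I*pi/3)
  chi_2          1             exp(-2*I*pi/3)  exp(2*I*pi/3) 

Spot check: chi_2(2) = zeta_3^(2*2) = zeta_3^4 = exp(2*I*pi/3).

Derivation: Z/3Z is abelian, so all 3 irreducible complex representations are 1-dimensional. They are given by chi_k(m) = zeta_3^(k*m) for k = 0,...,2. Row orthogonality: sum_m chi_k(m) conj(chi_l(m)) = 3 * [k = l].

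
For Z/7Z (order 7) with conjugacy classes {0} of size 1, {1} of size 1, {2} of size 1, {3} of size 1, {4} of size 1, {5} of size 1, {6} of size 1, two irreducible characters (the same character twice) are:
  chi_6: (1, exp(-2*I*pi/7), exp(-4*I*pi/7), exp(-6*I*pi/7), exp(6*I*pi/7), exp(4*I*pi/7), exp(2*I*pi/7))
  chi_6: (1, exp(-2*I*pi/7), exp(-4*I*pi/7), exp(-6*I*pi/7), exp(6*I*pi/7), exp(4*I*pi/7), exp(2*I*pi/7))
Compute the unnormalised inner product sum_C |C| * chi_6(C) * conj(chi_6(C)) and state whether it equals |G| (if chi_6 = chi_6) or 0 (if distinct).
Sum = 7 = |G| = 7; so <chi_6, chi_6> = 1 (norm-1 confirms irreducibility).

Working: Compute term by term over conjugacy classes (|C| * chi_6(C) * conj(chi_6(C))):
  1*(1)*conj(1) + 1*(exp(-2*I*pi/7))*conj(exp(-2*I*pi/7)) + 1*(exp(-4*I*pi/7))*conj(exp(-4*I*pi/7)) + 1*(exp(-6*I*pi/7))*conj(exp(-6*I*pi/7)) + 1*(exp(6*I*pi/7))*conj(exp(6*I*pi/7)) + 1*(exp(4*I*pi/7))*conj(exp(4*I*pi/7)) + 1*(exp(2*I*pi/7))*conj(exp(2*I*pi/7))
  = (1) + (1) + (1) + (1) + (1) + (1) + (1)
  = 7.
(Exp terms are combined using exp(i*s)*conj(exp(i*t)) = exp(i*(s-t)), and sums of them are collapsed using the identity that for every m > 1 the m distinct m-th roots of unity sum to 0, e.g. 1 + exp(2*I*pi/3) + exp(-2*I*pi/3) = 0.)
Dividing by |G| = 7 gives 7/7 = 1, matching the row-orthogonality relation <chi_6, chi_6> = [chi_6 = chi_6].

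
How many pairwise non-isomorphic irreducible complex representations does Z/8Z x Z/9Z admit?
72

Reasoning: The number of irreducible complex representations of a finite group equals its number of conjugacy classes. Z/8Z x Z/9Z is abelian of order 72, so every element is its own conjugacy class: 72 classes, so Z/8Z x Z/9Z (order 72) has exactly 72 irreducible complex representations.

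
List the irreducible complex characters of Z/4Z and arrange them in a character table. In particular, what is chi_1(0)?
Character table of Z/4Z (irreps indexed chi_0,...,chi_3 with chi_k(m) = zeta_4^(k*m), zeta_4 = exp(2*pi*i/4)):
  irrep \ class  {0} (size 1)  {1} (size 1)  {2} (size 1)  {3} (size 1)
  chi_0          1             1             1             1           
  chi_1          1             I             -1            -I          
  chi_2          1             -1            1             -1          
  chi_3          1             -I            -1            I           

Spot check: chi_1(0) = zeta_4^(1*0) = zeta_4^0 = 1.

Z/4Z is abelian, so all 4 irreducible complex representations are 1-dimensional. They are given by chi_k(m) = zeta_4^(k*m) for k = 0,...,3. Row orthogonality: sum_m chi_k(m) conj(chi_l(m)) = 4 * [k = l].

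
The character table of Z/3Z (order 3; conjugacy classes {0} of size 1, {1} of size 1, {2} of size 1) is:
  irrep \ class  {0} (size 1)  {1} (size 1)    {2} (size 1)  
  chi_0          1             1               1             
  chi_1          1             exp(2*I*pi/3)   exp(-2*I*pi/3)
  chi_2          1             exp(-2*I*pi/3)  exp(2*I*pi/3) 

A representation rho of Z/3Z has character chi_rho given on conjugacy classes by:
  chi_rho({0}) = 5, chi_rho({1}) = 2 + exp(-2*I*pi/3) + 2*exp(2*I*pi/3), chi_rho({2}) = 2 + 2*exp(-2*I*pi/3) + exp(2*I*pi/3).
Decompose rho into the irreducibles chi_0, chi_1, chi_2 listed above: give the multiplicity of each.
Multiplicities: chi_0: 2, chi_1: 2, chi_2: 1.

Why: Use <chi_rho, chi> = (1/|G|) sum_C |C| * chi_rho(C) * conj(chi(C)) with |G| = 3 for each irreducible chi in the table:
  <chi_rho, chi_0> = (1/3)[1*(5)*conj(1) + 1*(2 + exp(-2*I*pi/3) + 2*exp(2*I*pi/3))*conj(1) + 1*(2 + 2*exp(-2*I*pi/3) + exp(2*I*pi/3))*conj(1)]
      = (1/3)[(5) + (2 + exp(-2*I*pi/3) + 2*exp(2*I*pi/3)) + (2 + 2*exp(-2*I*pi/3) + exp(2*I*pi/3))] = 6/3 = 2
  <chi_rho, chi_1> = (1/3)[1*(5)*conj(1) + 1*(2 + exp(-2*I*pi/3) + 2*exp(2*I*pi/3))*conj(exp(2*I*pi/3)) + 1*(2 + 2*exp(-2*I*pi/3) + exp(2*I*pi/3))*conj(exp(-2*I*pi/3))]
      = (1/3)[(5) + (2 + 2*exp(-2*I*pi/3) + exp(2*I*pi/3)) + (2 + exp(-2*I*pi/3) + 2*exp(2*I*pi/3))] = 6/3 = 2
  <chi_rho, chi_2> = (1/3)[1*(5)*conj(1) + 1*(2 + exp(-2*I*pi/3) + 2*exp(2*I*pi/3))*conj(exp(-2*I*pi/3)) + 1*(2 + 2*exp(-2*I*pi/3) + exp(2*I*pi/3))*conj(exp(2*I*pi/3))]
      = (1/3)[(5) + (-1) + (-1)] = 3/3 = 1
(Exp terms are combined using exp(i*s)*conj(exp(i*t)) = exp(i*(s-t)), and sums of them are collapsed using the identity that for every m > 1 the m distinct m-th roots of unity sum to 0, e.g. 1 + exp(2*I*pi/3) + exp(-2*I*pi/3) = 0.)
Dimension check: dim(rho) = sum (mult * dim) = 2*1 + 2*1 + 1*1 = 5 = chi_rho(e) = 5.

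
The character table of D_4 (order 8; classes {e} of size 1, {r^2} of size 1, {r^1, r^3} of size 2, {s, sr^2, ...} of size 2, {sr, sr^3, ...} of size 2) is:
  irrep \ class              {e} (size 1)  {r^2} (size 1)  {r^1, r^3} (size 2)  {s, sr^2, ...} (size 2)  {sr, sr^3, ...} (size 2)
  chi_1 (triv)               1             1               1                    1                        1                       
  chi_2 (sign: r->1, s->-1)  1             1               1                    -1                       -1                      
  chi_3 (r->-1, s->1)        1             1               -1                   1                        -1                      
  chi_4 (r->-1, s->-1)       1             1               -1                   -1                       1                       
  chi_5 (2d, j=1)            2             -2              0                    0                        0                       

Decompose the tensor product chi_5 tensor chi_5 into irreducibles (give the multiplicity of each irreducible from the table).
chi_5 tensor chi_5 = chi_1 + chi_2 + chi_3 + chi_4 (all other irreducibles have multiplicity 0).

Justification: The character of a tensor product is the pointwise product (chi_5 * chi_5)(C) = chi_5(C) * chi_5(C):
  {e}: (2)*(2), {r^2}: (-2)*(-2), {r^1, r^3}: (0)*(0), {s, sr^2, ...}: (0)*(0), {sr, sr^3, ...}: (0)*(0)
so (chi_5 * chi_5) takes values
  {e} -> 4, {r^2} -> 4, {r^1, r^3} -> 0, {s, sr^2, ...} -> 0, {sr, sr^3, ...} -> 0.
Now take the inner product of this character with each irreducible chi from the table, <chi_5*chi_5, chi> = (1/8) sum_C |C| (chi_5*chi_5)(C) conj(chi(C)):
  <chi_5*chi_5, chi_1> = (1/8)[1*(4)*conj(1) + 1*(4)*conj(1) + 2*(0)*conj(1) + 2*(0)*conj(1) + 2*(0)*conj(1)]
      = (1/8)[(4) + (4) + (0) + (0) + (0)] = 8/8 = 1
  <chi_5*chi_5, chi_2> = (1/8)[1*(4)*conj(1) + 1*(4)*conj(1) + 2*(0)*conj(1) + 2*(0)*conj(-1) + 2*(0)*conj(-1)]
      = (1/8)[(4) + (4) + (0) + (0) + (0)] = 8/8 = 1
  <chi_5*chi_5, chi_3> = (1/8)[1*(4)*conj(1) + 1*(4)*conj(1) + 2*(0)*conj(-1) + 2*(0)*conj(1) + 2*(0)*conj(-1)]
      = (1/8)[(4) + (4) + (0) + (0) + (0)] = 8/8 = 1
  <chi_5*chi_5, chi_4> = (1/8)[1*(4)*conj(1) + 1*(4)*conj(1) + 2*(0)*conj(-1) + 2*(0)*conj(-1) + 2*(0)*conj(1)]
      = (1/8)[(4) + (4) + (0) + (0) + (0)] = 8/8 = 1
  <chi_5*chi_5, chi_5> = (1/8)[1*(4)*conj(2) + 1*(4)*conj(-2) + 2*(0)*conj(0) + 2*(0)*conj(0) + 2*(0)*conj(0)]
      = (1/8)[(8) + (-8) + (0) + (0) + (0)] = 0/8 = 0
Hence the multiplicities are chi_1: 1, chi_2: 1, chi_3: 1, chi_4: 1. Dimension check: dim(chi_5)*dim(chi_5) = 2*2 = 4 and sum (mult * dim) = 1*1 + 1*1 + 1*1 + 1*1 = 4.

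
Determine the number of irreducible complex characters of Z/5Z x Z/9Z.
45

Derivation: The number of irreducible complex representations of a finite group equals its number of conjugacy classes. Z/5Z x Z/9Z is abelian of order 45, so every element is its own conjugacy class: 45 classes, so Z/5Z x Z/9Z (order 45) has exactly 45 irreducible complex representations.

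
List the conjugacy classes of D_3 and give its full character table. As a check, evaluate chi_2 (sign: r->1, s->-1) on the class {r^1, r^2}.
Conjugacy classes: {e} of size 1, {r^1, r^2} of size 2, {s, sr, ..., sr^2} of size 3.
Character table:
  irrep \ class              {e} (size 1)  {r^1, r^2} (size 2)  {s, sr, ..., sr^2} (size 3)
  chi_1 (triv)               1             1                    1                          
  chi_2 (sign: r->1, s->-1)  1             1                    -1                         
  chi_3 (2d, j=1)            2             -1                   0                          

Spot check: chi_2 (sign: r->1, s->-1) on {r^1, r^2} = 1.

Why: D_3 has order 2*3 = 6 with 3 conjugacy classes, hence 3 irreducibles. Sum of squared dims 1 + 1 + 4 = 6 = |G|. Linear characters come from the abelianisation; the 2-dimensional irreps have character r^k -> 2*cos(2*pi*j*k/3), reflections -> 0.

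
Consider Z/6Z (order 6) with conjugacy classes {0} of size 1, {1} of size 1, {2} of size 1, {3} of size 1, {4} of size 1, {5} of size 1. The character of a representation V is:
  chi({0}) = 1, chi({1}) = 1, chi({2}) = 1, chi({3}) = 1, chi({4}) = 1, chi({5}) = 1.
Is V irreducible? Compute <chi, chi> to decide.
Irreducible: <chi, chi> = 1.

<chi, chi> = (1/|G|) sum_C |C| * |chi(C)|^2 = (1/6)[1*|1|^2 + 1*|1|^2 + 1*|1|^2 + 1*|1|^2 + 1*|1|^2 + 1*|1|^2]
  = (1/6)[(1) + (1) + (1) + (1) + (1) + (1)] = 6/6 = 1.
(Exp terms are combined using exp(i*s)*conj(exp(i*t)) = exp(i*(s-t)), and sums of them are collapsed using the identity that for every m > 1 the m distinct m-th roots of unity sum to 0, e.g. 1 + exp(2*I*pi/3) + exp(-2*I*pi/3) = 0.)
A character is irreducible iff <chi, chi> = 1, so this representation is irreducible.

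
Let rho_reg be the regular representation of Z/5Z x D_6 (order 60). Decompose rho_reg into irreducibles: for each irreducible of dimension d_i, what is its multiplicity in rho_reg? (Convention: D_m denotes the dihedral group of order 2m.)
Each irreducible V_i of dimension d_i appears with multiplicity d_i, i.e. rho_reg = (direct sum over all irreducibles V_i) d_i V_i. The irreducible dimensions for Z/5Z x D_6 are 1, 1, 1, 1, 1, 1, 1, 1, 1, 1, 1, 1, 1, 1, 1, 1, 1, 1, 1, 1, 2, 2, 2, 2, 2, 2, 2, 2, 2, 2: 20 irreducibles of dimension 1, each with multiplicity 1; 10 irreducibles of dimension 2, each with multiplicity 2. Total dimension 20*1*1 + 10*2*2 = 60 = |G|.

General theorem: in the regular representation of a finite group G, each irreducible appears with multiplicity equal to its dimension. Check: dim(rho_reg) = sum d_i^2 = 1 + 1 + 1 + 1 + 1 + 1 + 1 + 1 + 1 + 1 + 1 + 1 + 1 + 1 + 1 + 1 + 1 + 1 + 1 + 1 + 4 + 4 + 4 + 4 + 4 + 4 + 4 + 4 + 4 + 4 = 60 = |G|.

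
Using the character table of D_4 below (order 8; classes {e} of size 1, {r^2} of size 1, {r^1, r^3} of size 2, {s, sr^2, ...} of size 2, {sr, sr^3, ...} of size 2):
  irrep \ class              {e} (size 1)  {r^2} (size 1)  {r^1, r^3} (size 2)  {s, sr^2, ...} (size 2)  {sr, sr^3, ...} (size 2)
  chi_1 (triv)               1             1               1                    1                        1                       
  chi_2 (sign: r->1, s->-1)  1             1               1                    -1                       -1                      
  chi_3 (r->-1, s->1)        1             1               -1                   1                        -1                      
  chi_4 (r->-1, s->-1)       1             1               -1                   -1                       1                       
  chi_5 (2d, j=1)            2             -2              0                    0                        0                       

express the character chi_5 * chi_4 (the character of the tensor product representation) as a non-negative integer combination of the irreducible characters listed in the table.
chi_5 tensor chi_4 = chi_5 (all other irreducibles have multiplicity 0).

Explanation: The character of a tensor product is the pointwise product (chi_5 * chi_4)(C) = chi_5(C) * chi_4(C):
  {e}: (2)*(1), {r^2}: (-2)*(1), {r^1, r^3}: (0)*(-1), {s, sr^2, ...}: (0)*(-1), {sr, sr^3, ...}: (0)*(1)
so (chi_5 * chi_4) takes values
  {e} -> 2, {r^2} -> -2, {r^1, r^3} -> 0, {s, sr^2, ...} -> 0, {sr, sr^3, ...} -> 0.
Now take the inner product of this character with each irreducible chi from the table, <chi_5*chi_4, chi> = (1/8) sum_C |C| (chi_5*chi_4)(C) conj(chi(C)):
  <chi_5*chi_4, chi_1> = (1/8)[1*(2)*conj(1) + 1*(-2)*conj(1) + 2*(0)*conj(1) + 2*(0)*conj(1) + 2*(0)*conj(1)]
      = (1/8)[(2) + (-2) + (0) + (0) + (0)] = 0/8 = 0
  <chi_5*chi_4, chi_2> = (1/8)[1*(2)*conj(1) + 1*(-2)*conj(1) + 2*(0)*conj(1) + 2*(0)*conj(-1) + 2*(0)*conj(-1)]
      = (1/8)[(2) + (-2) + (0) + (0) + (0)] = 0/8 = 0
  <chi_5*chi_4, chi_3> = (1/8)[1*(2)*conj(1) + 1*(-2)*conj(1) + 2*(0)*conj(-1) + 2*(0)*conj(1) + 2*(0)*conj(-1)]
      = (1/8)[(2) + (-2) + (0) + (0) + (0)] = 0/8 = 0
  <chi_5*chi_4, chi_4> = (1/8)[1*(2)*conj(1) + 1*(-2)*conj(1) + 2*(0)*conj(-1) + 2*(0)*conj(-1) + 2*(0)*conj(1)]
      = (1/8)[(2) + (-2) + (0) + (0) + (0)] = 0/8 = 0
  <chi_5*chi_4, chi_5> = (1/8)[1*(2)*conj(2) + 1*(-2)*conj(-2) + 2*(0)*conj(0) + 2*(0)*conj(0) + 2*(0)*conj(0)]
      = (1/8)[(4) + (4) + (0) + (0) + (0)] = 8/8 = 1
Hence the multiplicities are chi_5: 1. Dimension check: dim(chi_5)*dim(chi_4) = 2*1 = 2 and sum (mult * dim) = 1*2 = 2.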